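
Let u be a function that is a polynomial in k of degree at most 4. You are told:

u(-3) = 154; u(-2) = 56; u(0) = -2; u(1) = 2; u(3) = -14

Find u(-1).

Write u(k) = ak^4 + bk³ + ck² + dk + e; the 5 given values yield a linear system in the 5 coefficients.
Solving, the leading coefficient vanishes, and u(k) = -3k³ + 8k² - k - 2.
Then u(-1) = 10.

10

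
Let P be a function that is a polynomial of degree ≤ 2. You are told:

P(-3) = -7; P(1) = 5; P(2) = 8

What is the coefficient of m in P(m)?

3

Write P(m) = am² + bm + c; the 3 given values yield a linear system in the 3 coefficients.
Solving, the leading coefficient vanishes, and P(m) = 3m + 2.
The coefficient of m is 3.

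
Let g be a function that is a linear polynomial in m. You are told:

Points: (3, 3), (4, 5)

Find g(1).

Write g(m) = am + b; the 2 given values yield a linear system in the 2 coefficients.
Solving, g(m) = 2m - 3.
Then g(1) = -1.

-1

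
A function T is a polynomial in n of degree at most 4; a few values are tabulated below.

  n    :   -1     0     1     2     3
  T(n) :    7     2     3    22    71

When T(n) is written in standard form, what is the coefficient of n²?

First differences: -5, 1, 19, 49. Second differences: 6, 18, 30. Third differences: 12, 12.
Level-3 differences are constant, so T has degree 3.
Fitting a degree-3 polynomial gives T(n) = 2n³ + 3n² - 4n + 2.
The coefficient of n² is 3.

3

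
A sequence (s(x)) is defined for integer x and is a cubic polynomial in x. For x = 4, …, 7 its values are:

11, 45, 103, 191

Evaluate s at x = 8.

Write s(x) = ax³ + bx² + cx + d; the 4 given values yield a linear system in the 4 coefficients.
Solving, s(x) = x³ - 3x² - 5.
Then s(8) = 315.

315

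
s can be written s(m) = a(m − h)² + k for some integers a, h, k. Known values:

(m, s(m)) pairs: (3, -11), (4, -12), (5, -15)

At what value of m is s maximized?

3

First differences -1, -3; second difference -2 = 2a, so a = -1.
Expanding, the m-coefficient is −2ah = 2h; matching it to the data gives h = 3, and then k = -11.
So s(m) = -1(m − 3)² − 11.
Hence h = 3.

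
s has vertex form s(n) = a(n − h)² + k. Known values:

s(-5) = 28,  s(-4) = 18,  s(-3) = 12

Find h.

-2

First differences -10, -6; second difference 4 = 2a, so a = 2.
Expanding, the n-coefficient is −2ah = -4h; matching it to the data gives h = -2, and then k = 10.
So s(n) = 2(n + 2)² + 10.
Hence h = -2.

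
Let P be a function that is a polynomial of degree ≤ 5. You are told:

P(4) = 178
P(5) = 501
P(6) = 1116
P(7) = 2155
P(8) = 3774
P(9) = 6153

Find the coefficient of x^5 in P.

First differences: 323, 615, 1039, 1619, 2379. Second differences: 292, 424, 580, 760. Third differences: 132, 156, 180. Fourth differences: 24, 24.
Level-4 differences are constant, so P has degree 4.
Fitting a degree-4 polynomial gives P(x) = x^4 - 5x² - x + 6.
The coefficient of x^5 is 0.

0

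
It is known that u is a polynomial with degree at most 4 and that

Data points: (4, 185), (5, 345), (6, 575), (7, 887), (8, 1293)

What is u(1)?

5

First differences: 160, 230, 312, 406. Second differences: 70, 82, 94. Third differences: 12, 12.
Level-3 differences are constant, so u has degree 3.
Fitting a degree-3 polynomial gives u(x) = 2x³ + 5x² - 7x + 5.
Then u(1) = 5.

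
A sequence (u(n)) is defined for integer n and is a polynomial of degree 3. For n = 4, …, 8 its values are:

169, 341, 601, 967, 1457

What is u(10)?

First differences: 172, 260, 366, 490. Second differences: 88, 106, 124. Third differences: 18, 18.
Level-3 differences are constant, so u has degree 3.
Fitting a degree-3 polynomial gives u(n) = 3n³ - n² - 2n + 1.
Then u(10) = 2881.

2881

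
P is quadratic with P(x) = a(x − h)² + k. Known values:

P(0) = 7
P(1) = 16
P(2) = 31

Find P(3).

First differences 9, 15; second difference 6 = 2a, so a = 3.
Expanding, the x-coefficient is −2ah = -6h; matching it to the data gives h = -1, and then k = 4.
So P(x) = 3(x + 1)² + 4.
P(3) = 3·4² + 4 = 52.

52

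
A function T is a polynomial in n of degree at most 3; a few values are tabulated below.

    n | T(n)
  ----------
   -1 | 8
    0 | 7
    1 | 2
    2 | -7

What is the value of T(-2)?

Write T(n) = an³ + bn² + cn + d; the 4 given values yield a linear system in the 4 coefficients.
Solving, the leading coefficient vanishes, and T(n) = -2n² - 3n + 7.
Then T(-2) = 5.

5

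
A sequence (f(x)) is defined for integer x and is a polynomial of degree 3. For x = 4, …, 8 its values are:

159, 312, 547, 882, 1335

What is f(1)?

12

First differences: 153, 235, 335, 453. Second differences: 82, 100, 118. Third differences: 18, 18.
Level-3 differences are constant, so f has degree 3.
Fitting a degree-3 polynomial gives f(x) = 3x³ - 4x² + 6x + 7.
Then f(1) = 12.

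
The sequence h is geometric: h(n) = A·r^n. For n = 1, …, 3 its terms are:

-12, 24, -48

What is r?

-2

Consecutive ratio: 24/(-12) = -2, and -48/24 = -2, so r = -2.
Then A·(-2)^1 = -12 gives A = 6, and h(n) = 6·(-2)^n.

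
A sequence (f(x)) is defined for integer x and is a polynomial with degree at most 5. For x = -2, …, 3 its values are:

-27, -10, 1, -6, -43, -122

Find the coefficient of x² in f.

First differences: 17, 11, -7, -37, -79. Second differences: -6, -18, -30, -42. Third differences: -12, -12, -12.
Level-3 differences are constant, so f has degree 3.
Fitting a degree-3 polynomial gives f(x) = -2x³ - 9x² + 4x + 1.
The coefficient of x² is -9.

-9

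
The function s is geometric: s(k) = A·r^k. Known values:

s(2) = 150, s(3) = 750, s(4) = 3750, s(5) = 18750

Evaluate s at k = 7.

Consecutive ratio: 750/150 = 5, and 3750/750 = 5, so r = 5.
Then A·5^2 = 150 gives A = 6, and s(k) = 6·5^k.
s(7) = 6·5^7 = 468750.

468750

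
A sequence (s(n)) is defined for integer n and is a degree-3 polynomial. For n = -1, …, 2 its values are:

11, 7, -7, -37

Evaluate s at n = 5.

Write s(n) = an³ + bn² + cn + d; the 4 given values yield a linear system in the 4 coefficients.
Solving, s(n) = -n³ - 5n² - 8n + 7.
Then s(5) = -283.

-283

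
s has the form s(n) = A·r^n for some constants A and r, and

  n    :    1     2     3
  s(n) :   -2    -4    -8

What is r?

Consecutive ratio: -4/(-2) = 2, and -8/(-4) = 2, so r = 2.
Then A·2^1 = -2 gives A = -1, and s(n) = -1·2^n.

2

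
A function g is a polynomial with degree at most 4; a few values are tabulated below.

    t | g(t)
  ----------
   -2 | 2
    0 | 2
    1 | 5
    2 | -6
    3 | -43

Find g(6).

-430

Write g(t) = at^4 + bt³ + ct² + dt + e; the 5 given values yield a linear system in the 5 coefficients.
Solving, the leading coefficient vanishes, and g(t) = -2t³ - t² + 6t + 2.
Then g(6) = -430.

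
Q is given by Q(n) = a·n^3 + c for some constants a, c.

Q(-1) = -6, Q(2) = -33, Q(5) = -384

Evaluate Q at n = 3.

From Q(-1) = -6 and Q(2) = -33: -1a + c = -6 and 8a + c = -33.
Subtracting: 9a = -27, so a = -3; then c = -6 − (-3)·(-1) = -9.
So Q(n) = -3n³ − 9, and Q(3) = -90.

-90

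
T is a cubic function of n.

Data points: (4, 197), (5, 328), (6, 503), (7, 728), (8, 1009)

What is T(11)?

2248

First differences: 131, 175, 225, 281. Second differences: 44, 50, 56. Third differences: 6, 6.
Level-3 differences are constant, so T has degree 3.
Fitting a degree-3 polynomial gives T(n) = n³ + 7n² + 7n - 7.
Then T(11) = 2248.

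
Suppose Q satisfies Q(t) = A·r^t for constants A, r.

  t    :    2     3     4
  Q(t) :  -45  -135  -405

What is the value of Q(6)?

-3645

Consecutive ratio: -135/(-45) = 3, and -405/(-135) = 3, so r = 3.
Then A·3^2 = -45 gives A = -5, and Q(t) = -5·3^t.
Q(6) = -5·3^6 = -3645.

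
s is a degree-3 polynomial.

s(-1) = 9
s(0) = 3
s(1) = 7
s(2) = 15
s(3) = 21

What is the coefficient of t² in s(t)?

Write s(t) = at³ + bt² + ct + d; the 5 given values yield a linear system in the 4 coefficients.
Solving, s(t) = -t³ + 5t² + 3.
The coefficient of t² is 5.

5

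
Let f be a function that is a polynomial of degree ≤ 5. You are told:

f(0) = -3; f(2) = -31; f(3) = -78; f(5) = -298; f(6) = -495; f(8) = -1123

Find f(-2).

17

Write f(n) = an^5 + bn^4 + cn³ + dn² + en + p; the 6 given values yield a linear system in the 6 coefficients.
Solving, the top 2 coefficients vanish, and f(n) = -2n³ - n² - 4n - 3.
Then f(-2) = 17.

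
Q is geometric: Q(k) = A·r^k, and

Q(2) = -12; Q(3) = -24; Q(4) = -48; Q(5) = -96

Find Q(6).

-192

Consecutive ratio: -24/(-12) = 2, and -48/(-24) = 2, so r = 2.
Then A·2^2 = -12 gives A = -3, and Q(k) = -3·2^k.
Q(6) = -3·2^6 = -192.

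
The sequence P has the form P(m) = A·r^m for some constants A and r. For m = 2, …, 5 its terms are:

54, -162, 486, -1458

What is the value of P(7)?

-13122

Consecutive ratio: -162/54 = -3, and 486/(-162) = -3, so r = -3.
Then A·(-3)^2 = 54 gives A = 6, and P(m) = 6·(-3)^m.
P(7) = 6·(-3)^7 = -13122.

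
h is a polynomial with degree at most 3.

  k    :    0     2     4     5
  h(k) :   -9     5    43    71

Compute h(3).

21

Write h(k) = ak³ + bk² + ck + d; the 4 given values yield a linear system in the 4 coefficients.
Solving, the leading coefficient vanishes, and h(k) = 3k² + k - 9.
Then h(3) = 21.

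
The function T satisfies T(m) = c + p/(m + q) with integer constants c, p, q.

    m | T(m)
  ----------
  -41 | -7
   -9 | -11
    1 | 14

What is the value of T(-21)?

-8

(T(m) − c)(m + q) = p for each data point; the three points give a linear system in c and q, then p follows.
Solving: c = -6, q = 1, p = 40, so T(m) = -6 + 40/(m + 1).
Then T(-21) = -6 + 40/(-20) = -8.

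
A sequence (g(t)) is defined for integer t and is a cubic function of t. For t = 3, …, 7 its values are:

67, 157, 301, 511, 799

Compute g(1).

1

First differences: 90, 144, 210, 288. Second differences: 54, 66, 78. Third differences: 12, 12.
Level-3 differences are constant, so g has degree 3.
Fitting a degree-3 polynomial gives g(t) = 2t³ + 3t² - 5t + 1.
Then g(1) = 1.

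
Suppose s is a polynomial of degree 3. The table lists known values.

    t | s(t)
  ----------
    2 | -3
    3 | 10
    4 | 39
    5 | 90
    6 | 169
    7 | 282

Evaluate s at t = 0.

First differences: 13, 29, 51, 79, 113. Second differences: 16, 22, 28, 34. Third differences: 6, 6, 6.
Level-3 differences are constant, so s has degree 3.
Fitting a degree-3 polynomial gives s(t) = t³ - t² - t - 5.
Then s(0) = -5.

-5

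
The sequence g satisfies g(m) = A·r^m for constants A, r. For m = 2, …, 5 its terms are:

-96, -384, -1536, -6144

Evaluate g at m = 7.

Consecutive ratio: -384/(-96) = 4, and -1536/(-384) = 4, so r = 4.
Then A·4^2 = -96 gives A = -6, and g(m) = -6·4^m.
g(7) = -6·4^7 = -98304.

-98304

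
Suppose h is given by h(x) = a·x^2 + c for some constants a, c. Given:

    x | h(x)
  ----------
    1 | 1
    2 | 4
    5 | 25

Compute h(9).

From h(1) = 1 and h(2) = 4: 1a + c = 1 and 4a + c = 4.
Subtracting: 3a = 3, so a = 1; then c = 1 − 1·1 = 0.
So h(x) = 1x² + 0, and h(9) = 81.

81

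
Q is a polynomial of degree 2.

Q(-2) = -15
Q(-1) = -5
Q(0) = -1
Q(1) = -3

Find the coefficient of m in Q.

1

First differences: 10, 4, -2. Second differences: -6, -6.
Level-2 differences are constant, so Q has degree 2.
Fitting a degree-2 polynomial gives Q(m) = -3m² + m - 1.
The coefficient of m is 1.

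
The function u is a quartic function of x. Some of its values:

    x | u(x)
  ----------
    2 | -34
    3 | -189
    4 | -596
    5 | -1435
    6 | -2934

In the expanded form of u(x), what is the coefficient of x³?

-2

Write u(x) = ax^4 + bx³ + cx² + dx + e; the 5 given values yield a linear system in the 5 coefficients.
Solving, u(x) = -2x^4 - 2x³ + 2x² + 3x.
The coefficient of x³ is -2.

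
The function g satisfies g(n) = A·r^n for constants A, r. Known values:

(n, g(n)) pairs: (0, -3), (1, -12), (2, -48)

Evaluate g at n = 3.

-192

Consecutive ratio: -12/(-3) = 4, and -48/(-12) = 4, so r = 4.
Then A·4^0 = -3 gives A = -3, and g(n) = -3·4^n.
g(3) = -3·4^3 = -192.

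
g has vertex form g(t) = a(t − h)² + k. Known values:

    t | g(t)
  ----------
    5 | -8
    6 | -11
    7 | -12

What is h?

7

First differences -3, -1; second difference 2 = 2a, so a = 1.
Expanding, the t-coefficient is −2ah = -2h; matching it to the data gives h = 7, and then k = -12.
So g(t) = 1(t − 7)² − 12.
Hence h = 7.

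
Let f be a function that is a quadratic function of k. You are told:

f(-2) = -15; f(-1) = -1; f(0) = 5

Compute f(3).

Write f(k) = ak² + bk + c; the 3 given values yield a linear system in the 3 coefficients.
Solving, f(k) = -4k² + 2k + 5.
Then f(3) = -25.

-25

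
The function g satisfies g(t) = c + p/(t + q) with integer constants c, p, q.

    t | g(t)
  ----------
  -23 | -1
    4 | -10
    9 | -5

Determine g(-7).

1

(g(t) − c)(t + q) = p for each data point; the three points give a linear system in c and q, then p follows.
Solving: c = -2, q = -1, p = -24, so g(t) = -2 − 24/(t − 1).
Then g(-7) = -2 − 24/(-8) = 1.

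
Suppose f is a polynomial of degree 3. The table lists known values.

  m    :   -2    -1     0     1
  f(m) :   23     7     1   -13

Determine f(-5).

311

Write f(m) = am³ + bm² + cm + d; the 4 given values yield a linear system in the 4 coefficients.
Solving, f(m) = -3m³ - 4m² - 7m + 1.
Then f(-5) = 311.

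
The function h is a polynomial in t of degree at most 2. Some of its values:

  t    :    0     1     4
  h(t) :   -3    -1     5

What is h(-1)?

-5

Write h(t) = at² + bt + c; the 3 given values yield a linear system in the 3 coefficients.
Solving, the leading coefficient vanishes, and h(t) = 2t - 3.
Then h(-1) = -5.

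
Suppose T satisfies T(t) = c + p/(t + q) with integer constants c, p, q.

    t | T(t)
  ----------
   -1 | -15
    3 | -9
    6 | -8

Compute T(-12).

(T(t) − c)(t + q) = p for each data point; the three points give a linear system in c and q, then p follows.
Solving: c = -6, q = 3, p = -18, so T(t) = -6 − 18/(t + 3).
Then T(-12) = -6 − 18/(-9) = -4.

-4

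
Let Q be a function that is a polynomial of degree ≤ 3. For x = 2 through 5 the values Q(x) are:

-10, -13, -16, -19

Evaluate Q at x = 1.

Write Q(x) = ax³ + bx² + cx + d; the 4 given values yield a linear system in the 4 coefficients.
Solving, the top 2 coefficients vanish, and Q(x) = -3x - 4.
Then Q(1) = -7.

-7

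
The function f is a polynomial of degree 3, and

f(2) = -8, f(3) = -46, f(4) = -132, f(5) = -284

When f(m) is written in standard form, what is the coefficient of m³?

Write f(m) = am³ + bm² + cm + d; the 4 given values yield a linear system in the 4 coefficients.
Solving, f(m) = -3m³ + 3m² + 4m - 4.
The coefficient of m³ is -3.

-3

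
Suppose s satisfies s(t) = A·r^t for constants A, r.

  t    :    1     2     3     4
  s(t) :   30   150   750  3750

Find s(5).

18750

Consecutive ratio: 150/30 = 5, and 750/150 = 5, so r = 5.
Then A·5^1 = 30 gives A = 6, and s(t) = 6·5^t.
s(5) = 6·5^5 = 18750.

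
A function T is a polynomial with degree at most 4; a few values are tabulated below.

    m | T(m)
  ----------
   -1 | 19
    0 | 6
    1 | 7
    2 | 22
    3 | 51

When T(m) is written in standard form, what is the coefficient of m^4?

First differences: -13, 1, 15, 29. Second differences: 14, 14, 14.
Level-2 differences are constant, so T has degree 2.
Fitting a degree-2 polynomial gives T(m) = 7m² - 6m + 6.
The coefficient of m^4 is 0.

0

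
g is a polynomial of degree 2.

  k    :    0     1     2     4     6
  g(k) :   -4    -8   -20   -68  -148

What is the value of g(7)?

-200

Write g(k) = ak² + bk + c; the 5 given values yield a linear system in the 3 coefficients.
Solving, g(k) = -4k² - 4.
Then g(7) = -200.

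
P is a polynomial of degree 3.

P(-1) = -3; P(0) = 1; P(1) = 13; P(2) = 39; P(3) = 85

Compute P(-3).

-11

Write P(x) = ax³ + bx² + cx + d; the 5 given values yield a linear system in the 4 coefficients.
Solving, P(x) = x³ + 4x² + 7x + 1.
Then P(-3) = -11.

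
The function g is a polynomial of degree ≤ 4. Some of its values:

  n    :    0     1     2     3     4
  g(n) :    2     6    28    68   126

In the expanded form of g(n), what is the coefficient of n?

-5

First differences: 4, 22, 40, 58. Second differences: 18, 18, 18.
Level-2 differences are constant, so g has degree 2.
Fitting a degree-2 polynomial gives g(n) = 9n² - 5n + 2.
The coefficient of n is -5.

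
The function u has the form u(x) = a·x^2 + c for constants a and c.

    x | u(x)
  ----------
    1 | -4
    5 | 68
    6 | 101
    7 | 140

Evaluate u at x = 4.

41

From u(1) = -4 and u(5) = 68: 1a + c = -4 and 25a + c = 68.
Subtracting: 24a = 72, so a = 3; then c = -4 − 3·1 = -7.
So u(x) = 3x² − 7, and u(4) = 41.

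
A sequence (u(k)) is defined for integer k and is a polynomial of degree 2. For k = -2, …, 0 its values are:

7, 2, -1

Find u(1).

-2

Write u(k) = ak² + bk + c; the 3 given values yield a linear system in the 3 coefficients.
Solving, u(k) = k² - 2k - 1.
Then u(1) = -2.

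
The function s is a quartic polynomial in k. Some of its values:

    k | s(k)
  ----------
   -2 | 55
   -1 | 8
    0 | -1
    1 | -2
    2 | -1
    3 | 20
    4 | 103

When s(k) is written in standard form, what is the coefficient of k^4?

1

First differences: -47, -9, -1, 1, 21, 83. Second differences: 38, 8, 2, 20, 62. Third differences: -30, -6, 18, 42. Fourth differences: 24, 24, 24.
Level-4 differences are constant, so s has degree 4.
Fitting a degree-4 polynomial gives s(k) = k^4 - 3k³ + 3k² - 2k - 1.
The coefficient of k^4 is 1.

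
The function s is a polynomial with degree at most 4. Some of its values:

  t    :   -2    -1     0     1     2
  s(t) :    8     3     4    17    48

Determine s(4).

Write s(t) = at^4 + bt³ + ct² + dt + e; the 5 given values yield a linear system in the 5 coefficients.
Solving, the leading coefficient vanishes, and s(t) = t³ + 6t² + 6t + 4.
Then s(4) = 188.

188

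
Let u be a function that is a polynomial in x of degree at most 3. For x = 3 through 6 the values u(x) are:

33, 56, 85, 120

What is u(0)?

0

First differences: 23, 29, 35. Second differences: 6, 6.
Level-2 differences are constant, so u has degree 2.
Fitting a degree-2 polynomial gives u(x) = 3x² + 2x.
The constant term is u(0) = 0.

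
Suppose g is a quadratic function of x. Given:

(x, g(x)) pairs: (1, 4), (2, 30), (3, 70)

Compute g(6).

274

Write g(x) = ax² + bx + c; the 3 given values yield a linear system in the 3 coefficients.
Solving, g(x) = 7x² + 5x - 8.
Then g(6) = 274.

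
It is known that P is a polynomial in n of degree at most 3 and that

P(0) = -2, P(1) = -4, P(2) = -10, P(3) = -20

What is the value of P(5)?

-52

First differences: -2, -6, -10. Second differences: -4, -4.
Level-2 differences are constant, so P has degree 2.
Fitting a degree-2 polynomial gives P(n) = -2n² - 2.
Then P(5) = -52.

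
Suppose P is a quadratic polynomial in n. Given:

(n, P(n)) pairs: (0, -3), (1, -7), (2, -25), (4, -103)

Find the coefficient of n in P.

3

Write P(n) = an² + bn + c; the 4 given values yield a linear system in the 3 coefficients.
Solving, P(n) = -7n² + 3n - 3.
The coefficient of n is 3.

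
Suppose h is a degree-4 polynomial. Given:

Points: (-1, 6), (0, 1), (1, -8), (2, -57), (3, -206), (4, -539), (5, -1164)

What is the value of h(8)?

First differences: -5, -9, -49, -149, -333, -625. Second differences: -4, -40, -100, -184, -292. Third differences: -36, -60, -84, -108. Fourth differences: -24, -24, -24.
Level-4 differences are constant, so h has degree 4.
Fitting a degree-4 polynomial gives h(x) = -x^4 - 4x³ - x² - 3x + 1.
Then h(8) = -6231.

-6231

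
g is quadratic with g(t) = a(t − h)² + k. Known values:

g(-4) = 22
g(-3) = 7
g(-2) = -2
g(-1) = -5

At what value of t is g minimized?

-1

First differences -15, -9, -3; second difference 6 = 2a, so a = 3.
Expanding, the t-coefficient is −2ah = -6h; matching it to the data gives h = -1, and then k = -5.
So g(t) = 3(t + 1)² − 5.
Hence h = -1.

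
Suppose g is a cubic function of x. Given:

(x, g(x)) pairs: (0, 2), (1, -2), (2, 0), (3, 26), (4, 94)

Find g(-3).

Write g(x) = ax³ + bx² + cx + d; the 5 given values yield a linear system in the 4 coefficients.
Solving, g(x) = 3x³ - 6x² - x + 2.
Then g(-3) = -130.

-130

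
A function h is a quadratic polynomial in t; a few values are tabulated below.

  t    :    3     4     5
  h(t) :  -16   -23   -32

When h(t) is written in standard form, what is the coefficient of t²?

Write h(t) = at² + bt + c; the 3 given values yield a linear system in the 3 coefficients.
Solving, h(t) = -t² - 7.
The coefficient of t² is -1.

-1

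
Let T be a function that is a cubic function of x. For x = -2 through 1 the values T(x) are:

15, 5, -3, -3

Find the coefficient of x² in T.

Write T(x) = ax³ + bx² + cx + d; the 4 given values yield a linear system in the 4 coefficients.
Solving, T(x) = x³ + 4x² - 5x - 3.
The coefficient of x² is 4.

4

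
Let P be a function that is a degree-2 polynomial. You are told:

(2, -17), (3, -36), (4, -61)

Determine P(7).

Write P(n) = an² + bn + c; the 3 given values yield a linear system in the 3 coefficients.
Solving, P(n) = -3n² - 4n + 3.
Then P(7) = -172.

-172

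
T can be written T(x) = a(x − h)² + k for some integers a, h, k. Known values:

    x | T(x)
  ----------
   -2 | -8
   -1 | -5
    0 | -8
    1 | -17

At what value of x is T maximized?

First differences 3, -3, -9; second difference -6 = 2a, so a = -3.
Expanding, the x-coefficient is −2ah = 6h; matching it to the data gives h = -1, and then k = -5.
So T(x) = -3(x + 1)² − 5.
Hence h = -1.

-1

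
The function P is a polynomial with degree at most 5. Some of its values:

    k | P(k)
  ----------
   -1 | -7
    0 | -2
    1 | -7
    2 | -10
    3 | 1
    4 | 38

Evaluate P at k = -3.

-95

Write P(k) = ak^5 + bk^4 + ck³ + dk² + ek + p; the 6 given values yield a linear system in the 6 coefficients.
Solving, the top 2 coefficients vanish, and P(k) = 2k³ - 5k² - 2k - 2.
Then P(-3) = -95.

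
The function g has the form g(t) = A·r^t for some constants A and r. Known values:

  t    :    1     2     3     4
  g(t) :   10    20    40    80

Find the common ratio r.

2

Consecutive ratio: 20/10 = 2, and 40/20 = 2, so r = 2.
Then A·2^1 = 10 gives A = 5, and g(t) = 5·2^t.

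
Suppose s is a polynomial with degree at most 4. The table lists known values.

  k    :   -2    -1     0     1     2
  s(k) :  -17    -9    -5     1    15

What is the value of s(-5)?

First differences: 8, 4, 6, 14. Second differences: -4, 2, 8. Third differences: 6, 6.
Level-3 differences are constant, so s has degree 3.
Fitting a degree-3 polynomial gives s(k) = k³ + k² + 4k - 5.
Then s(-5) = -125.

-125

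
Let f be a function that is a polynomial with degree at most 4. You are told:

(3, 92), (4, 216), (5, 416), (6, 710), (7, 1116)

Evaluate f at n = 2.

First differences: 124, 200, 294, 406. Second differences: 76, 94, 112. Third differences: 18, 18.
Level-3 differences are constant, so f has degree 3.
Fitting a degree-3 polynomial gives f(n) = 3n³ + 2n² - n - 4.
Then f(2) = 26.

26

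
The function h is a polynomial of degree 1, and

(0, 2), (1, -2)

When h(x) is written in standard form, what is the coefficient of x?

-4

Write h(x) = ax + b; the 2 given values yield a linear system in the 2 coefficients.
Solving, h(x) = -4x + 2.
The coefficient of x is -4.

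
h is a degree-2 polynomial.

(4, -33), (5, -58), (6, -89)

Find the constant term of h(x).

7

Write h(x) = ax² + bx + c; the 3 given values yield a linear system in the 3 coefficients.
Solving, h(x) = -3x² + 2x + 7.
The constant term is h(0) = 7.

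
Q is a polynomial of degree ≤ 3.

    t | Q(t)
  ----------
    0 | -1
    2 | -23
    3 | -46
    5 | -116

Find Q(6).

Write Q(t) = at³ + bt² + ct + d; the 4 given values yield a linear system in the 4 coefficients.
Solving, the leading coefficient vanishes, and Q(t) = -4t² - 3t - 1.
Then Q(6) = -163.

-163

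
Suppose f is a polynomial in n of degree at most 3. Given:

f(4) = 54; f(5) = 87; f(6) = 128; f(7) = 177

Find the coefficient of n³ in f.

0

First differences: 33, 41, 49. Second differences: 8, 8.
Level-2 differences are constant, so f has degree 2.
Fitting a degree-2 polynomial gives f(n) = 4n² - 3n + 2.
The coefficient of n³ is 0.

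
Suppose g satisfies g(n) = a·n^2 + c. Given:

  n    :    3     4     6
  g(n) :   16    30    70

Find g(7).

96

From g(3) = 16 and g(4) = 30: 9a + c = 16 and 16a + c = 30.
Subtracting: 7a = 14, so a = 2; then c = 16 − 2·9 = -2.
So g(n) = 2n² − 2, and g(7) = 96.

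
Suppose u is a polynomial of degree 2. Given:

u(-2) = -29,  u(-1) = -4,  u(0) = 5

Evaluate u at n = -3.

Write u(n) = an² + bn + c; the 3 given values yield a linear system in the 3 coefficients.
Solving, u(n) = -8n² + n + 5.
Then u(-3) = -70.

-70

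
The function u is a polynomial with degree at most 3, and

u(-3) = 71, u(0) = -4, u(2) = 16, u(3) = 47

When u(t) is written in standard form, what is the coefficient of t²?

7

Write u(t) = at³ + bt² + ct + d; the 4 given values yield a linear system in the 4 coefficients.
Solving, the leading coefficient vanishes, and u(t) = 7t² - 4t - 4.
The coefficient of t² is 7.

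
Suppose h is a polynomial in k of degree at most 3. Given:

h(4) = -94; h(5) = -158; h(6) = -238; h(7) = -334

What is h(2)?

First differences: -64, -80, -96. Second differences: -16, -16.
Level-2 differences are constant, so h has degree 2.
Fitting a degree-2 polynomial gives h(k) = -8k² + 8k + 2.
Then h(2) = -14.

-14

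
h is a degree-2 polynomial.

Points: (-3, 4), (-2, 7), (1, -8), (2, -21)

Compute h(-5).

Write h(x) = ax² + bx + c; the 4 given values yield a linear system in the 3 coefficients.
Solving, h(x) = -2x² - 7x + 1.
Then h(-5) = -14.

-14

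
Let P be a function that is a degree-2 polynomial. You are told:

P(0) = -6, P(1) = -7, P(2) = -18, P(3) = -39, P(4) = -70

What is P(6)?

First differences: -1, -11, -21, -31. Second differences: -10, -10, -10.
Level-2 differences are constant, so P has degree 2.
Fitting a degree-2 polynomial gives P(k) = -5k² + 4k - 6.
Then P(6) = -162.

-162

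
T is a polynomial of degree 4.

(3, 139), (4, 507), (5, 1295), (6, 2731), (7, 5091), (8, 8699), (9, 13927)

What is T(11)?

30971

First differences: 368, 788, 1436, 2360, 3608, 5228. Second differences: 420, 648, 924, 1248, 1620. Third differences: 228, 276, 324, 372. Fourth differences: 48, 48, 48.
Level-4 differences are constant, so T has degree 4.
Fitting a degree-4 polynomial gives T(x) = 2x^4 + 2x³ - 8x² - 5.
Then T(11) = 30971.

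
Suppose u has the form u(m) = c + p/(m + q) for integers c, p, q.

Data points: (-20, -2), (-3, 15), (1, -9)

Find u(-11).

-1

(u(m) − c)(m + q) = p for each data point; the three points give a linear system in c and q, then p follows.
Solving: c = -3, q = 2, p = -18, so u(m) = -3 − 18/(m + 2).
Then u(-11) = -3 − 18/(-9) = -1.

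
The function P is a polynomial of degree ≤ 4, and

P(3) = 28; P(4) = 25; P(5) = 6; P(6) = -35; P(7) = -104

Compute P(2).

21

First differences: -3, -19, -41, -69. Second differences: -16, -22, -28. Third differences: -6, -6.
Level-3 differences are constant, so P has degree 3.
Fitting a degree-3 polynomial gives P(k) = -k³ + 4k² + 6k + 1.
Then P(2) = 21.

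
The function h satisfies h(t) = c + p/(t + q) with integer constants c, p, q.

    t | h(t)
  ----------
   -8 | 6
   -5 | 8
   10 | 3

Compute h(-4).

10

(h(t) − c)(t + q) = p for each data point; the three points give a linear system in c and q, then p follows.
Solving: c = 4, q = 2, p = -12, so h(t) = 4 − 12/(t + 2).
Then h(-4) = 4 − 12/(-2) = 10.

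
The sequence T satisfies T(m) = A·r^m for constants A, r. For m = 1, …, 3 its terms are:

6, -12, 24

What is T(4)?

-48

Consecutive ratio: -12/6 = -2, and 24/(-12) = -2, so r = -2.
Then A·(-2)^1 = 6 gives A = -3, and T(m) = -3·(-2)^m.
T(4) = -3·(-2)^4 = -48.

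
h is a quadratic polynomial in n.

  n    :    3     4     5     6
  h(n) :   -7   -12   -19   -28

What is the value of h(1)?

-3

Write h(n) = an² + bn + c; the 4 given values yield a linear system in the 3 coefficients.
Solving, h(n) = -n² + 2n - 4.
Then h(1) = -3.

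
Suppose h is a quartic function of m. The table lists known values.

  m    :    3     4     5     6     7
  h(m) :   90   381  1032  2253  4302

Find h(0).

-3

Write h(m) = am^4 + bm³ + cm² + dm + e; the 5 given values yield a linear system in the 5 coefficients.
Solving, h(m) = 2m^4 - m³ - 2m² - 8m - 3.
Then h(0) = -3.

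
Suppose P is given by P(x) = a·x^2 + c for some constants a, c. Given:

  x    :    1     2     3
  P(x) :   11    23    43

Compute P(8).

263

From P(1) = 11 and P(2) = 23: 1a + c = 11 and 4a + c = 23.
Subtracting: 3a = 12, so a = 4; then c = 11 − 4·1 = 7.
So P(x) = 4x² + 7, and P(8) = 263.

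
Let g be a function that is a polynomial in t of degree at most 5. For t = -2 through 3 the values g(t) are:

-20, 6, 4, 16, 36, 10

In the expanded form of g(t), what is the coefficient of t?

2

First differences: 26, -2, 12, 20, -26. Second differences: -28, 14, 8, -46. Third differences: 42, -6, -54. Fourth differences: -48, -48.
Level-4 differences are constant, so g has degree 4.
Fitting a degree-4 polynomial gives g(t) = -2t^4 + 3t³ + 9t² + 2t + 4.
The coefficient of t is 2.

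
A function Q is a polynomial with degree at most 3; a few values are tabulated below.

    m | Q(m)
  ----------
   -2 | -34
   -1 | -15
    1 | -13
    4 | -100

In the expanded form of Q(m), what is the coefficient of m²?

-6

Write Q(m) = am³ + bm² + cm + d; the 4 given values yield a linear system in the 4 coefficients.
Solving, the leading coefficient vanishes, and Q(m) = -6m² + m - 8.
The coefficient of m² is -6.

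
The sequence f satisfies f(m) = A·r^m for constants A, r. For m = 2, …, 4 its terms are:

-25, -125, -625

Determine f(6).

Consecutive ratio: -125/(-25) = 5, and -625/(-125) = 5, so r = 5.
Then A·5^2 = -25 gives A = -1, and f(m) = -1·5^m.
f(6) = -1·5^6 = -15625.

-15625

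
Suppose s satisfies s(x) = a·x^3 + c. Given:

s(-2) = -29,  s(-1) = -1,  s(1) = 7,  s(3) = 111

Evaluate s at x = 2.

35

From s(-2) = -29 and s(-1) = -1: -8a + c = -29 and -1a + c = -1.
Subtracting: 7a = 28, so a = 4; then c = -29 − 4·(-8) = 3.
So s(x) = 4x³ + 3, and s(2) = 35.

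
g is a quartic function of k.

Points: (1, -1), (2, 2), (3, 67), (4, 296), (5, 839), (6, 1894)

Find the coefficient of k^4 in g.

First differences: 3, 65, 229, 543, 1055. Second differences: 62, 164, 314, 512. Third differences: 102, 150, 198. Fourth differences: 48, 48.
Level-4 differences are constant, so g has degree 4.
Fitting a degree-4 polynomial gives g(k) = 2k^4 - 3k³ - k² - 3k + 4.
The coefficient of k^4 is 2.

2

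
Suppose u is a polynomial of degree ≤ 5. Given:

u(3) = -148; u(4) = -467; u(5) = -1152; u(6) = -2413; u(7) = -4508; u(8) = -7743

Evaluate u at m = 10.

-19097

First differences: -319, -685, -1261, -2095, -3235. Second differences: -366, -576, -834, -1140. Third differences: -210, -258, -306. Fourth differences: -48, -48.
Level-4 differences are constant, so u has degree 4.
Fitting a degree-4 polynomial gives u(m) = -2m^4 + m³ - m² + m - 7.
Then u(10) = -19097.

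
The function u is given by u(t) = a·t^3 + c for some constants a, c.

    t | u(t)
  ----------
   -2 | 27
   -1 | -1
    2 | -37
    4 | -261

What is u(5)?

-505

From u(-2) = 27 and u(-1) = -1: -8a + c = 27 and -1a + c = -1.
Subtracting: 7a = -28, so a = -4; then c = 27 − (-4)·(-8) = -5.
So u(t) = -4t³ − 5, and u(5) = -505.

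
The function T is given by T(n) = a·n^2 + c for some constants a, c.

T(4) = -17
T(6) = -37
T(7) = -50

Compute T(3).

From T(4) = -17 and T(6) = -37: 16a + c = -17 and 36a + c = -37.
Subtracting: 20a = -20, so a = -1; then c = -17 − (-1)·16 = -1.
So T(n) = -1n² − 1, and T(3) = -10.

-10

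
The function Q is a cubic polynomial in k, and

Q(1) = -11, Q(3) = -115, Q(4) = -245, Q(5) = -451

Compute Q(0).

Write Q(k) = ak³ + bk² + ck + d; the 4 given values yield a linear system in the 4 coefficients.
Solving, Q(k) = -3k³ - 2k² - 5k - 1.
Then Q(0) = -1.

-1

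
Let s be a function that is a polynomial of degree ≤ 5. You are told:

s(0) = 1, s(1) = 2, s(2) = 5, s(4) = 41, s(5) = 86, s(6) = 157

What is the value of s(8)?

Write s(m) = am^5 + bm^4 + cm³ + dm² + em + p; the 6 given values yield a linear system in the 6 coefficients.
Solving, the top 2 coefficients vanish, and s(m) = m³ - 2m² + 2m + 1.
Then s(8) = 401.

401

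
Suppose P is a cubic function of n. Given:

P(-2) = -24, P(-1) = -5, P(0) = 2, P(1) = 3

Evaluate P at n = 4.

Write P(n) = an³ + bn² + cn + d; the 4 given values yield a linear system in the 4 coefficients.
Solving, P(n) = n³ - 3n² + 3n + 2.
Then P(4) = 30.

30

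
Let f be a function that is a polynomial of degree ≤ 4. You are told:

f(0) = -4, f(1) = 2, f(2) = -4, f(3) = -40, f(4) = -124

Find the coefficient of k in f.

Write f(k) = ak^4 + bk³ + ck² + dk + e; the 5 given values yield a linear system in the 5 coefficients.
Solving, the leading coefficient vanishes, and f(k) = -3k³ + 3k² + 6k - 4.
The coefficient of k is 6.

6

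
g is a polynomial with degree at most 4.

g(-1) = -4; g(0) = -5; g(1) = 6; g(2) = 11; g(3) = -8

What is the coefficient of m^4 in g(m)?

First differences: -1, 11, 5, -19. Second differences: 12, -6, -24. Third differences: -18, -18.
Level-3 differences are constant, so g has degree 3.
Fitting a degree-3 polynomial gives g(m) = -3m³ + 6m² + 8m - 5.
The coefficient of m^4 is 0.

0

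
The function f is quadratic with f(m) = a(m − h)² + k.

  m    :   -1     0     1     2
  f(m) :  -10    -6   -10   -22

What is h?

First differences 4, -4, -12; second difference -8 = 2a, so a = -4.
Expanding, the m-coefficient is −2ah = 8h; matching it to the data gives h = 0, and then k = -6.
So f(m) = -4(m + 0)² − 6.
Hence h = 0.

0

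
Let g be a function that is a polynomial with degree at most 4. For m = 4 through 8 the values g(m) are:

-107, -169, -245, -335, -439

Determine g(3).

First differences: -62, -76, -90, -104. Second differences: -14, -14, -14.
Level-2 differences are constant, so g has degree 2.
Fitting a degree-2 polynomial gives g(m) = -7m² + m + 1.
Then g(3) = -59.

-59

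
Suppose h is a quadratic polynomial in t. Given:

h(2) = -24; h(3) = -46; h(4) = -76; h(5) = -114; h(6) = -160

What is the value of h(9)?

-346

Write h(t) = at² + bt + c; the 5 given values yield a linear system in the 3 coefficients.
Solving, h(t) = -4t² - 2t - 4.
Then h(9) = -346.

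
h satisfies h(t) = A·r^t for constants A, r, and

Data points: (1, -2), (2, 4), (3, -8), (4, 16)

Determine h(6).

64

Consecutive ratio: 4/(-2) = -2, and -8/4 = -2, so r = -2.
Then A·(-2)^1 = -2 gives A = 1, and h(t) = 1·(-2)^t.
h(6) = 1·(-2)^6 = 64.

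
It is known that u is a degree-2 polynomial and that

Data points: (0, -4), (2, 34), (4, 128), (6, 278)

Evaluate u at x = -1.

Write u(x) = ax² + bx + c; the 4 given values yield a linear system in the 3 coefficients.
Solving, u(x) = 7x² + 5x - 4.
Then u(-1) = -2.

-2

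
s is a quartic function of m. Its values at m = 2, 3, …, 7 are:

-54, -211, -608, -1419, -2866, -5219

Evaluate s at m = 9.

Write s(m) = am^4 + bm³ + cm² + dm + e; the 6 given values yield a linear system in the 5 coefficients.
Solving, s(m) = -2m^4 - m³ - m² - 3m - 4.
Then s(9) = -13963.

-13963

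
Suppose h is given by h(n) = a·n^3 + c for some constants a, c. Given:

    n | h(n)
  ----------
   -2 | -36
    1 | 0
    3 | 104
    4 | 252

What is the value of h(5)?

496

From h(-2) = -36 and h(1) = 0: -8a + c = -36 and 1a + c = 0.
Subtracting: 9a = 36, so a = 4; then c = -36 − 4·(-8) = -4.
So h(n) = 4n³ − 4, and h(5) = 496.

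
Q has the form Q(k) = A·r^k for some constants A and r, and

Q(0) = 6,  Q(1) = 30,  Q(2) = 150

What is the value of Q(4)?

Consecutive ratio: 30/6 = 5, and 150/30 = 5, so r = 5.
Then A·5^0 = 6 gives A = 6, and Q(k) = 6·5^k.
Q(4) = 6·5^4 = 3750.

3750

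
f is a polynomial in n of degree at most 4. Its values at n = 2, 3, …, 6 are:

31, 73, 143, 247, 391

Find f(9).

1123

Write f(n) = an^4 + bn³ + cn² + dn + e; the 5 given values yield a linear system in the 5 coefficients.
Solving, the leading coefficient vanishes, and f(n) = n³ + 5n² - 2n + 7.
Then f(9) = 1123.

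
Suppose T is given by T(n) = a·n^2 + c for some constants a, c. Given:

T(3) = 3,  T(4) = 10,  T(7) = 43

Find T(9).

From T(3) = 3 and T(4) = 10: 9a + c = 3 and 16a + c = 10.
Subtracting: 7a = 7, so a = 1; then c = 3 − 1·9 = -6.
So T(n) = 1n² − 6, and T(9) = 75.

75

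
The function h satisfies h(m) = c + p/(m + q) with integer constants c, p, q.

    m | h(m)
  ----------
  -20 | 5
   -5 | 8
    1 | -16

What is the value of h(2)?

-6

(h(m) − c)(m + q) = p for each data point; the three points give a linear system in c and q, then p follows.
Solving: c = 4, q = 0, p = -20, so h(m) = 4 − 20/(m + 0).
Then h(2) = 4 − 20/2 = -6.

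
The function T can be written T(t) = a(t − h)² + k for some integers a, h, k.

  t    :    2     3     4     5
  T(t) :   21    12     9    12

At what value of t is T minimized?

4

First differences -9, -3, 3; second difference 6 = 2a, so a = 3.
Expanding, the t-coefficient is −2ah = -6h; matching it to the data gives h = 4, and then k = 9.
So T(t) = 3(t − 4)² + 9.
Hence h = 4.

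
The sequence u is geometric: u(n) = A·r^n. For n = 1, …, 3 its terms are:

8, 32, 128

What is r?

Consecutive ratio: 32/8 = 4, and 128/32 = 4, so r = 4.
Then A·4^1 = 8 gives A = 2, and u(n) = 2·4^n.

4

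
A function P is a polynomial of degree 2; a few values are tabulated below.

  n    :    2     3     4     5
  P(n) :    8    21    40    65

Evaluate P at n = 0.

First differences: 13, 19, 25. Second differences: 6, 6.
Level-2 differences are constant, so P has degree 2.
Fitting a degree-2 polynomial gives P(n) = 3n² - 2n.
Then P(0) = 0.

0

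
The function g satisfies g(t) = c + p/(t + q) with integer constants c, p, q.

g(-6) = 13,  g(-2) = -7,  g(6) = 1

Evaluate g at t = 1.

(g(t) − c)(t + q) = p for each data point; the three points give a linear system in c and q, then p follows.
Solving: c = 3, q = 4, p = -20, so g(t) = 3 − 20/(t + 4).
Then g(1) = 3 − 20/5 = -1.

-1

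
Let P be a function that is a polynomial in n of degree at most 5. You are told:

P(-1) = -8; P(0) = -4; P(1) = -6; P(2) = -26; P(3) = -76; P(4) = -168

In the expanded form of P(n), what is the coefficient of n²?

First differences: 4, -2, -20, -50, -92. Second differences: -6, -18, -30, -42. Third differences: -12, -12, -12.
Level-3 differences are constant, so P has degree 3.
Fitting a degree-3 polynomial gives P(n) = -2n³ - 3n² + 3n - 4.
The coefficient of n² is -3.

-3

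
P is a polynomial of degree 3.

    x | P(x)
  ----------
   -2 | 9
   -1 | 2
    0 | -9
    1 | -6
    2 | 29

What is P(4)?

Write P(x) = ax³ + bx² + cx + d; the 5 given values yield a linear system in the 4 coefficients.
Solving, P(x) = 3x³ + 7x² - 7x - 9.
Then P(4) = 267.

267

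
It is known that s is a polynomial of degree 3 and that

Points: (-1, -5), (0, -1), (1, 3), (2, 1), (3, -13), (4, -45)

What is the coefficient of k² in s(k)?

First differences: 4, 4, -2, -14, -32. Second differences: 0, -6, -12, -18. Third differences: -6, -6, -6.
Level-3 differences are constant, so s has degree 3.
Fitting a degree-3 polynomial gives s(k) = -k³ + 5k - 1.
The coefficient of k² is 0.

0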